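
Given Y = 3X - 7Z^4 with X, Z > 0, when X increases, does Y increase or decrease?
Y increases

Taking the partial derivative:
∂Y/∂X = 3

∂Y/∂X = 3 > 0 (assuming positive values)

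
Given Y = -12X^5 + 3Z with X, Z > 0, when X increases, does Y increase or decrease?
Y decreases

Taking the partial derivative:
∂Y/∂X = -60X^4

∂Y/∂X = -60X^4 < 0 (assuming positive values)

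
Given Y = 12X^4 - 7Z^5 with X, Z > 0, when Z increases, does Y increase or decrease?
Y decreases

Taking the partial derivative:
∂Y/∂Z = -35Z^4

∂Y/∂Z = -35Z^4 < 0 (assuming positive values)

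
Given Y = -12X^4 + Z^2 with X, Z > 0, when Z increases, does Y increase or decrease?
Y increases

Taking the partial derivative:
∂Y/∂Z = 2Z

∂Y/∂Z = 2Z > 0 (assuming positive values)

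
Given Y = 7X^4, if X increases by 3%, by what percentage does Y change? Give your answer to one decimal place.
12.6%

For Y = 7X^4:
If X → X(1 + 0.03)
Then Y → Y · (1 + 0.03)^4
     ≈ Y · 1.1255

Percentage change = ((1 + 0.03)^4 − 1) × 100% ≈ 12.6%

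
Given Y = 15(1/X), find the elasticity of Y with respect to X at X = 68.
Elasticity = -1

Elasticity = (dY/dX) · (X/Y)

dY/dX = -15/X²
At X = 68: dY/dX = -15/4624, Y = 15/68

Elasticity = (-15/4624) · (68 / (15/68)) = -1

Interpretation: for a small percentage change in X, the percentage change in Y is approximately -1.00 times as large.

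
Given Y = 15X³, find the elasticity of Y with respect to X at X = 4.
Elasticity = 3

Elasticity = (dY/dX) · (X/Y)

dY/dX = 45·X²
At X = 4: dY/dX = 720, Y = 960

Elasticity = 720 · (4 / 960) = 3

Interpretation: for a small percentage change in X, the percentage change in Y is approximately 3.00 times as large.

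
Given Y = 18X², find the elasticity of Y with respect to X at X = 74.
Elasticity = 2

Elasticity = (dY/dX) · (X/Y)

dY/dX = 36·X
At X = 74: dY/dX = 2664, Y = 98568

Elasticity = 2664 · (74 / 98568) = 2

Interpretation: for a small percentage change in X, the percentage change in Y is approximately 2.00 times as large.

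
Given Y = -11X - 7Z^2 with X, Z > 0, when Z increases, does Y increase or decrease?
Y decreases

Taking the partial derivative:
∂Y/∂Z = -14Z

∂Y/∂Z = -14Z < 0 (assuming positive values)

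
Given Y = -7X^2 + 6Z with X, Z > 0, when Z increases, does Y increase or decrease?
Y increases

Taking the partial derivative:
∂Y/∂Z = 6

∂Y/∂Z = 6 > 0 (assuming positive values)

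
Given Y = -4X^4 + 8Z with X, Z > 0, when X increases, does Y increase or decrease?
Y decreases

Taking the partial derivative:
∂Y/∂X = -16X^3

∂Y/∂X = -16X^3 < 0 (assuming positive values)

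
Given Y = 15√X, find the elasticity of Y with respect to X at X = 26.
Elasticity = 1/2

Elasticity = (dY/dX) · (X/Y)

dY/dX = 15/(2·√X)
At X = 26: dY/dX = 15·√26/52, Y = 15·√26

Elasticity = (15·√26/52) · (26 / (15·√26)) = 1/2

Interpretation: for a small percentage change in X, the percentage change in Y is approximately 0.50 times as large.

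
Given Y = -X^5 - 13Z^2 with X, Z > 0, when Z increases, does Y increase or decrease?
Y decreases

Taking the partial derivative:
∂Y/∂Z = -26Z

∂Y/∂Z = -26Z < 0 (assuming positive values)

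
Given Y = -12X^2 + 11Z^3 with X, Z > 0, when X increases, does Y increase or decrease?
Y decreases

Taking the partial derivative:
∂Y/∂X = -24X

∂Y/∂X = -24X < 0 (assuming positive values)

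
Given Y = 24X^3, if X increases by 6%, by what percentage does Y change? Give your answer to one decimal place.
19.1%

For Y = 24X^3:
If X → X(1 + 0.06)
Then Y → Y · (1 + 0.06)^3
     ≈ Y · 1.1910

Percentage change = ((1 + 0.06)^3 − 1) × 100% ≈ 19.1%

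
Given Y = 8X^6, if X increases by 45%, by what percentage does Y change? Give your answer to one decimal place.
829.4%

For Y = 8X^6:
If X → X(1 + 0.45)
Then Y → Y · (1 + 0.45)^6
     ≈ Y · 9.2941

Percentage change = ((1 + 0.45)^6 − 1) × 100% ≈ 829.4%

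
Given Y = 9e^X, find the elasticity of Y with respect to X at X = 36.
Elasticity = 36

Elasticity = (dY/dX) · (X/Y)

dY/dX = 9·e^X
At X = 36: dY/dX = 9·e^36, Y = 9·e^36

Elasticity = (9·e^36) · (36 / (9·e^36)) = 36

Interpretation: for a small percentage change in X, the percentage change in Y is approximately 36.00 times as large.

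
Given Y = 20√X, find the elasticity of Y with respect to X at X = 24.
Elasticity = 1/2

Elasticity = (dY/dX) · (X/Y)

dY/dX = 10/√X
At X = 24: dY/dX = 5·√6/6, Y = 40·√6

Elasticity = (5·√6/6) · (24 / (40·√6)) = 1/2

Interpretation: for a small percentage change in X, the percentage change in Y is approximately 0.50 times as large.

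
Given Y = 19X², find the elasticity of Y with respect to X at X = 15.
Elasticity = 2

Elasticity = (dY/dX) · (X/Y)

dY/dX = 38·X
At X = 15: dY/dX = 570, Y = 4275

Elasticity = 570 · (15 / 4275) = 2

Interpretation: for a small percentage change in X, the percentage change in Y is approximately 2.00 times as large.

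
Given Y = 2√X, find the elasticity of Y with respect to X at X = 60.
Elasticity = 1/2

Elasticity = (dY/dX) · (X/Y)

dY/dX = 1/√X
At X = 60: dY/dX = √15/30, Y = 4·√15

Elasticity = (√15/30) · (60 / (4·√15)) = 1/2

Interpretation: for a small percentage change in X, the percentage change in Y is approximately 0.50 times as large.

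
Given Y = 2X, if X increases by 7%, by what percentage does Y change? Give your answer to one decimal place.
7.0%

For Y = 2X:
If X → X(1 + 0.07)
Then Y → Y · (1 + 0.07)^1
     = Y · 1.0700

Percentage change = ((1 + 0.07)^1 − 1) × 100% = 7.0%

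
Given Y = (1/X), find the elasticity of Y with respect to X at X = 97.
Elasticity = -1

Elasticity = (dY/dX) · (X/Y)

dY/dX = -1/X²
At X = 97: dY/dX = -1/9409, Y = 1/97

Elasticity = (-1/9409) · (97 / (1/97)) = -1

Interpretation: for a small percentage change in X, the percentage change in Y is approximately -1.00 times as large.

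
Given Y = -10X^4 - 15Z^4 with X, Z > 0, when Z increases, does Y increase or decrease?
Y decreases

Taking the partial derivative:
∂Y/∂Z = -60Z^3

∂Y/∂Z = -60Z^3 < 0 (assuming positive values)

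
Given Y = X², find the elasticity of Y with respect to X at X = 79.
Elasticity = 2

Elasticity = (dY/dX) · (X/Y)

dY/dX = 2·X
At X = 79: dY/dX = 158, Y = 6241

Elasticity = 158 · (79 / 6241) = 2

Interpretation: for a small percentage change in X, the percentage change in Y is approximately 2.00 times as large.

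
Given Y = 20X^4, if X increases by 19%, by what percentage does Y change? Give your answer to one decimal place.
100.5%

For Y = 20X^4:
If X → X(1 + 0.19)
Then Y → Y · (1 + 0.19)^4
     ≈ Y · 2.0053

Percentage change = ((1 + 0.19)^4 − 1) × 100% ≈ 100.5%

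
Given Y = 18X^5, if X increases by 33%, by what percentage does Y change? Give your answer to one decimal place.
316.2%

For Y = 18X^5:
If X → X(1 + 0.33)
Then Y → Y · (1 + 0.33)^5
     ≈ Y · 4.1616

Percentage change = ((1 + 0.33)^5 − 1) × 100% ≈ 316.2%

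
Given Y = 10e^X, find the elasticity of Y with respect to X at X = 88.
Elasticity = 88

Elasticity = (dY/dX) · (X/Y)

dY/dX = 10·e^X
At X = 88: dY/dX = 10·e^88, Y = 10·e^88

Elasticity = (10·e^88) · (88 / (10·e^88)) = 88

Interpretation: for a small percentage change in X, the percentage change in Y is approximately 88.00 times as large.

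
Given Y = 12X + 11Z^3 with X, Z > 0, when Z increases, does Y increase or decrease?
Y increases

Taking the partial derivative:
∂Y/∂Z = 33Z^2

∂Y/∂Z = 33Z^2 > 0 (assuming positive values)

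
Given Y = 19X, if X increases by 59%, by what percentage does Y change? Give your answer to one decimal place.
59.0%

For Y = 19X:
If X → X(1 + 0.59)
Then Y → Y · (1 + 0.59)^1
     = Y · 1.5900

Percentage change = ((1 + 0.59)^1 − 1) × 100% = 59.0%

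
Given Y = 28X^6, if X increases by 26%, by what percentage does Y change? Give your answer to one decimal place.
300.2%

For Y = 28X^6:
If X → X(1 + 0.26)
Then Y → Y · (1 + 0.26)^6
     ≈ Y · 4.0015

Percentage change = ((1 + 0.26)^6 − 1) × 100% ≈ 300.2%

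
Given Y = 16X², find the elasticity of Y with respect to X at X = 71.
Elasticity = 2

Elasticity = (dY/dX) · (X/Y)

dY/dX = 32·X
At X = 71: dY/dX = 2272, Y = 80656

Elasticity = 2272 · (71 / 80656) = 2

Interpretation: for a small percentage change in X, the percentage change in Y is approximately 2.00 times as large.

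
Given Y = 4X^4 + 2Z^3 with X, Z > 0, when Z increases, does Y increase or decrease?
Y increases

Taking the partial derivative:
∂Y/∂Z = 6Z^2

∂Y/∂Z = 6Z^2 > 0 (assuming positive values)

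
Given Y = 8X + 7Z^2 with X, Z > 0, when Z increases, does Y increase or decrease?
Y increases

Taking the partial derivative:
∂Y/∂Z = 14Z

∂Y/∂Z = 14Z > 0 (assuming positive values)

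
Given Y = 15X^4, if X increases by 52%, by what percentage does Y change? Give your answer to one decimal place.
433.8%

For Y = 15X^4:
If X → X(1 + 0.52)
Then Y → Y · (1 + 0.52)^4
     ≈ Y · 5.3379

Percentage change = ((1 + 0.52)^4 − 1) × 100% ≈ 433.8%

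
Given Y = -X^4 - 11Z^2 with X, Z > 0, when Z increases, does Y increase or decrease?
Y decreases

Taking the partial derivative:
∂Y/∂Z = -22Z

∂Y/∂Z = -22Z < 0 (assuming positive values)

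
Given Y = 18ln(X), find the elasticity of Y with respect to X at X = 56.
Elasticity = 1/ln(56) ≈ 0.2484

Elasticity = (dY/dX) · (X/Y)

dY/dX = 18/X
At X = 56: dY/dX = 9/28, Y = 18·ln(56)

Elasticity = (9/28) · (56 / (18·ln(56))) = 1/ln(56) ≈ 0.2484

Interpretation: for a small percentage change in X, the percentage change in Y is approximately 0.25 times as large.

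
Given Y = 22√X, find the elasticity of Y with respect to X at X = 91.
Elasticity = 1/2

Elasticity = (dY/dX) · (X/Y)

dY/dX = 11/√X
At X = 91: dY/dX = 11·√91/91, Y = 22·√91

Elasticity = (11·√91/91) · (91 / (22·√91)) = 1/2

Interpretation: for a small percentage change in X, the percentage change in Y is approximately 0.50 times as large.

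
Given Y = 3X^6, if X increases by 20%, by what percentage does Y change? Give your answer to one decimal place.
198.6%

For Y = 3X^6:
If X → X(1 + 0.2)
Then Y → Y · (1 + 0.2)^6
     ≈ Y · 2.9860

Percentage change = ((1 + 0.2)^6 − 1) × 100% ≈ 198.6%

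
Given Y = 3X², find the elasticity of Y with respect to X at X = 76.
Elasticity = 2

Elasticity = (dY/dX) · (X/Y)

dY/dX = 6·X
At X = 76: dY/dX = 456, Y = 17328

Elasticity = 456 · (76 / 17328) = 2

Interpretation: for a small percentage change in X, the percentage change in Y is approximately 2.00 times as large.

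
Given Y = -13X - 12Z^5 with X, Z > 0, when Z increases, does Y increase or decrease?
Y decreases

Taking the partial derivative:
∂Y/∂Z = -60Z^4

∂Y/∂Z = -60Z^4 < 0 (assuming positive values)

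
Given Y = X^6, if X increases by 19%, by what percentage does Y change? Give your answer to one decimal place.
184.0%

For Y = X^6:
If X → X(1 + 0.19)
Then Y → Y · (1 + 0.19)^6
     ≈ Y · 2.8398

Percentage change = ((1 + 0.19)^6 − 1) × 100% ≈ 184.0%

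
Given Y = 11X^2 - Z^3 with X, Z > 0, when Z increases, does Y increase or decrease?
Y decreases

Taking the partial derivative:
∂Y/∂Z = -3Z^2

∂Y/∂Z = -3Z^2 < 0 (assuming positive values)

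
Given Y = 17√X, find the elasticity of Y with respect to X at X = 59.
Elasticity = 1/2

Elasticity = (dY/dX) · (X/Y)

dY/dX = 17/(2·√X)
At X = 59: dY/dX = 17·√59/118, Y = 17·√59

Elasticity = (17·√59/118) · (59 / (17·√59)) = 1/2

Interpretation: for a small percentage change in X, the percentage change in Y is approximately 0.50 times as large.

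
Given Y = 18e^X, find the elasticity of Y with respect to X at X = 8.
Elasticity = 8

Elasticity = (dY/dX) · (X/Y)

dY/dX = 18·e^X
At X = 8: dY/dX = 18·e^8, Y = 18·e^8

Elasticity = (18·e^8) · (8 / (18·e^8)) = 8

Interpretation: for a small percentage change in X, the percentage change in Y is approximately 8.00 times as large.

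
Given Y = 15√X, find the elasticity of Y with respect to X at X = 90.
Elasticity = 1/2

Elasticity = (dY/dX) · (X/Y)

dY/dX = 15/(2·√X)
At X = 90: dY/dX = √10/4, Y = 45·√10

Elasticity = (√10/4) · (90 / (45·√10)) = 1/2

Interpretation: for a small percentage change in X, the percentage change in Y is approximately 0.50 times as large.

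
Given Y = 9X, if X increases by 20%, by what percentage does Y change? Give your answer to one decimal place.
20.0%

For Y = 9X:
If X → X(1 + 0.2)
Then Y → Y · (1 + 0.2)^1
     = Y · 1.2000

Percentage change = ((1 + 0.2)^1 − 1) × 100% = 20.0%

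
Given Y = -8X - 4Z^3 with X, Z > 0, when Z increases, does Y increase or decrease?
Y decreases

Taking the partial derivative:
∂Y/∂Z = -12Z^2

∂Y/∂Z = -12Z^2 < 0 (assuming positive values)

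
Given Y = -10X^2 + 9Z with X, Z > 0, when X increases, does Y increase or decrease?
Y decreases

Taking the partial derivative:
∂Y/∂X = -20X

∂Y/∂X = -20X < 0 (assuming positive values)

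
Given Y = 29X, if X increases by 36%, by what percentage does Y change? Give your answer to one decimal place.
36.0%

For Y = 29X:
If X → X(1 + 0.36)
Then Y → Y · (1 + 0.36)^1
     = Y · 1.3600

Percentage change = ((1 + 0.36)^1 − 1) × 100% = 36.0%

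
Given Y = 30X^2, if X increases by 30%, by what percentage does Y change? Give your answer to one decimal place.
69.0%

For Y = 30X^2:
If X → X(1 + 0.3)
Then Y → Y · (1 + 0.3)^2
     = Y · 1.6900

Percentage change = ((1 + 0.3)^2 − 1) × 100% = 69.0%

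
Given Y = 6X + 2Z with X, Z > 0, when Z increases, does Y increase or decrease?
Y increases

Taking the partial derivative:
∂Y/∂Z = 2

∂Y/∂Z = 2 > 0 (assuming positive values)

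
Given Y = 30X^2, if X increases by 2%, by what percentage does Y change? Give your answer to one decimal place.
4.0%

For Y = 30X^2:
If X → X(1 + 0.02)
Then Y → Y · (1 + 0.02)^2
     = Y · 1.0404

Percentage change = ((1 + 0.02)^2 − 1) × 100% ≈ 4.0%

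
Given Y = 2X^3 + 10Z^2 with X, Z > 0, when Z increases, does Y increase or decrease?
Y increases

Taking the partial derivative:
∂Y/∂Z = 20Z

∂Y/∂Z = 20Z > 0 (assuming positive values)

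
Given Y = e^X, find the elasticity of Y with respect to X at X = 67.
Elasticity = 67

Elasticity = (dY/dX) · (X/Y)

dY/dX = e^X
At X = 67: dY/dX = e^67, Y = e^67

Elasticity = (e^67) · (67 / (e^67)) = 67

Interpretation: for a small percentage change in X, the percentage change in Y is approximately 67.00 times as large.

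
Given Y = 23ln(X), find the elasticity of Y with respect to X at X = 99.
Elasticity = 1/ln(99) ≈ 0.2176

Elasticity = (dY/dX) · (X/Y)

dY/dX = 23/X
At X = 99: dY/dX = 23/99, Y = 23·ln(99)

Elasticity = (23/99) · (99 / (23·ln(99))) = 1/ln(99) ≈ 0.2176

Interpretation: for a small percentage change in X, the percentage change in Y is approximately 0.22 times as large.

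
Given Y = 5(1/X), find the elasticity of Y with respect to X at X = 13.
Elasticity = -1

Elasticity = (dY/dX) · (X/Y)

dY/dX = -5/X²
At X = 13: dY/dX = -5/169, Y = 5/13

Elasticity = (-5/169) · (13 / (5/13)) = -1

Interpretation: for a small percentage change in X, the percentage change in Y is approximately -1.00 times as large.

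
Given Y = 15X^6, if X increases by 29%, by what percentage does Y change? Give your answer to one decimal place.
360.8%

For Y = 15X^6:
If X → X(1 + 0.29)
Then Y → Y · (1 + 0.29)^6
     ≈ Y · 4.6083

Percentage change = ((1 + 0.29)^6 − 1) × 100% ≈ 360.8%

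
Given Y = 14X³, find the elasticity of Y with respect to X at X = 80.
Elasticity = 3

Elasticity = (dY/dX) · (X/Y)

dY/dX = 42·X²
At X = 80: dY/dX = 268800, Y = 7168000

Elasticity = 268800 · (80 / 7168000) = 3

Interpretation: for a small percentage change in X, the percentage change in Y is approximately 3.00 times as large.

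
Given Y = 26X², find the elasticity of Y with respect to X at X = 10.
Elasticity = 2

Elasticity = (dY/dX) · (X/Y)

dY/dX = 52·X
At X = 10: dY/dX = 520, Y = 2600

Elasticity = 520 · (10 / 2600) = 2

Interpretation: for a small percentage change in X, the percentage change in Y is approximately 2.00 times as large.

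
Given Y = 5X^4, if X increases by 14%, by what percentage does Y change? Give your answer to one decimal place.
68.9%

For Y = 5X^4:
If X → X(1 + 0.14)
Then Y → Y · (1 + 0.14)^4
     ≈ Y · 1.6890

Percentage change = ((1 + 0.14)^4 − 1) × 100% ≈ 68.9%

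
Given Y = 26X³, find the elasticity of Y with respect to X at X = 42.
Elasticity = 3

Elasticity = (dY/dX) · (X/Y)

dY/dX = 78·X²
At X = 42: dY/dX = 137592, Y = 1926288

Elasticity = 137592 · (42 / 1926288) = 3

Interpretation: for a small percentage change in X, the percentage change in Y is approximately 3.00 times as large.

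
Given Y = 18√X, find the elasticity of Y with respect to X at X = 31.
Elasticity = 1/2

Elasticity = (dY/dX) · (X/Y)

dY/dX = 9/√X
At X = 31: dY/dX = 9·√31/31, Y = 18·√31

Elasticity = (9·√31/31) · (31 / (18·√31)) = 1/2

Interpretation: for a small percentage change in X, the percentage change in Y is approximately 0.50 times as large.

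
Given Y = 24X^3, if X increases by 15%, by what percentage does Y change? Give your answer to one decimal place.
52.1%

For Y = 24X^3:
If X → X(1 + 0.15)
Then Y → Y · (1 + 0.15)^3
     ≈ Y · 1.5209

Percentage change = ((1 + 0.15)^3 − 1) × 100% ≈ 52.1%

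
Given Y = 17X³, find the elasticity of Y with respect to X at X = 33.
Elasticity = 3

Elasticity = (dY/dX) · (X/Y)

dY/dX = 51·X²
At X = 33: dY/dX = 55539, Y = 610929

Elasticity = 55539 · (33 / 610929) = 3

Interpretation: for a small percentage change in X, the percentage change in Y is approximately 3.00 times as large.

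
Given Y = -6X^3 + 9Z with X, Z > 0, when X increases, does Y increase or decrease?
Y decreases

Taking the partial derivative:
∂Y/∂X = -18X^2

∂Y/∂X = -18X^2 < 0 (assuming positive values)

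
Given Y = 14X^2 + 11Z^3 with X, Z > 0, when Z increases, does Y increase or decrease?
Y increases

Taking the partial derivative:
∂Y/∂Z = 33Z^2

∂Y/∂Z = 33Z^2 > 0 (assuming positive values)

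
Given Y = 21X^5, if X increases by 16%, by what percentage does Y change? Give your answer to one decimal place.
110.0%

For Y = 21X^5:
If X → X(1 + 0.16)
Then Y → Y · (1 + 0.16)^5
     ≈ Y · 2.1003

Percentage change = ((1 + 0.16)^5 − 1) × 100% ≈ 110.0%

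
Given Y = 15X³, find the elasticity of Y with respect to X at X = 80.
Elasticity = 3

Elasticity = (dY/dX) · (X/Y)

dY/dX = 45·X²
At X = 80: dY/dX = 288000, Y = 7680000

Elasticity = 288000 · (80 / 7680000) = 3

Interpretation: for a small percentage change in X, the percentage change in Y is approximately 3.00 times as large.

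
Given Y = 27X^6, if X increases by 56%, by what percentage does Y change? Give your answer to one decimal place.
1341.3%

For Y = 27X^6:
If X → X(1 + 0.56)
Then Y → Y · (1 + 0.56)^6
     ≈ Y · 14.4128

Percentage change = ((1 + 0.56)^6 − 1) × 100% ≈ 1341.3%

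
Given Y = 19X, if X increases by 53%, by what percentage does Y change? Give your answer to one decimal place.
53.0%

For Y = 19X:
If X → X(1 + 0.53)
Then Y → Y · (1 + 0.53)^1
     = Y · 1.5300

Percentage change = ((1 + 0.53)^1 − 1) × 100% = 53.0%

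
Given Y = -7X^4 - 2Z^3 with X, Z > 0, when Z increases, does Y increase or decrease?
Y decreases

Taking the partial derivative:
∂Y/∂Z = -6Z^2

∂Y/∂Z = -6Z^2 < 0 (assuming positive values)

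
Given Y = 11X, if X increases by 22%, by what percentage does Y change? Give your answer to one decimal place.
22.0%

For Y = 11X:
If X → X(1 + 0.22)
Then Y → Y · (1 + 0.22)^1
     = Y · 1.2200

Percentage change = ((1 + 0.22)^1 − 1) × 100% = 22.0%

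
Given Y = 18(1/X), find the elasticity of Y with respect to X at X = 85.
Elasticity = -1

Elasticity = (dY/dX) · (X/Y)

dY/dX = -18/X²
At X = 85: dY/dX = -18/7225, Y = 18/85

Elasticity = (-18/7225) · (85 / (18/85)) = -1

Interpretation: for a small percentage change in X, the percentage change in Y is approximately -1.00 times as large.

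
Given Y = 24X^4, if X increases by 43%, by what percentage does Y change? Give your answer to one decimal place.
318.2%

For Y = 24X^4:
If X → X(1 + 0.43)
Then Y → Y · (1 + 0.43)^4
     ≈ Y · 4.1816

Percentage change = ((1 + 0.43)^4 − 1) × 100% ≈ 318.2%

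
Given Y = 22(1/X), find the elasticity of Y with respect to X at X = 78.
Elasticity = -1

Elasticity = (dY/dX) · (X/Y)

dY/dX = -22/X²
At X = 78: dY/dX = -11/3042, Y = 11/39

Elasticity = (-11/3042) · (78 / (11/39)) = -1

Interpretation: for a small percentage change in X, the percentage change in Y is approximately -1.00 times as large.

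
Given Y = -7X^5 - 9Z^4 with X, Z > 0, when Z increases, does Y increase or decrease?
Y decreases

Taking the partial derivative:
∂Y/∂Z = -36Z^3

∂Y/∂Z = -36Z^3 < 0 (assuming positive values)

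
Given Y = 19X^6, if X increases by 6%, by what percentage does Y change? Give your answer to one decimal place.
41.9%

For Y = 19X^6:
If X → X(1 + 0.06)
Then Y → Y · (1 + 0.06)^6
     ≈ Y · 1.4185

Percentage change = ((1 + 0.06)^6 − 1) × 100% ≈ 41.9%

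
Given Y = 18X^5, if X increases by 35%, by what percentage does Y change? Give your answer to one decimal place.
348.4%

For Y = 18X^5:
If X → X(1 + 0.35)
Then Y → Y · (1 + 0.35)^5
     ≈ Y · 4.4840

Percentage change = ((1 + 0.35)^5 − 1) × 100% ≈ 348.4%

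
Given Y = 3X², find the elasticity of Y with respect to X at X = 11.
Elasticity = 2

Elasticity = (dY/dX) · (X/Y)

dY/dX = 6·X
At X = 11: dY/dX = 66, Y = 363

Elasticity = 66 · (11 / 363) = 2

Interpretation: for a small percentage change in X, the percentage change in Y is approximately 2.00 times as large.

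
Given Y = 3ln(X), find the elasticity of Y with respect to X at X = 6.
Elasticity = 1/ln(6) ≈ 0.5581

Elasticity = (dY/dX) · (X/Y)

dY/dX = 3/X
At X = 6: dY/dX = 1/2, Y = 3·ln(6)

Elasticity = (1/2) · (6 / (3·ln(6))) = 1/ln(6) ≈ 0.5581

Interpretation: for a small percentage change in X, the percentage change in Y is approximately 0.56 times as large.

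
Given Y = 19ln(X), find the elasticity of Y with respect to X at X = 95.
Elasticity = 1/ln(95) ≈ 0.2196

Elasticity = (dY/dX) · (X/Y)

dY/dX = 19/X
At X = 95: dY/dX = 1/5, Y = 19·ln(95)

Elasticity = (1/5) · (95 / (19·ln(95))) = 1/ln(95) ≈ 0.2196

Interpretation: for a small percentage change in X, the percentage change in Y is approximately 0.22 times as large.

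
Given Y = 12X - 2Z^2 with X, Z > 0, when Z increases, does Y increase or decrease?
Y decreases

Taking the partial derivative:
∂Y/∂Z = -4Z

∂Y/∂Z = -4Z < 0 (assuming positive values)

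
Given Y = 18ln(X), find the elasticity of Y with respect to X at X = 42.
Elasticity = 1/ln(42) ≈ 0.2675

Elasticity = (dY/dX) · (X/Y)

dY/dX = 18/X
At X = 42: dY/dX = 3/7, Y = 18·ln(42)

Elasticity = (3/7) · (42 / (18·ln(42))) = 1/ln(42) ≈ 0.2675

Interpretation: for a small percentage change in X, the percentage change in Y is approximately 0.27 times as large.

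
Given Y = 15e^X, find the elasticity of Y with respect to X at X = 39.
Elasticity = 39

Elasticity = (dY/dX) · (X/Y)

dY/dX = 15·e^X
At X = 39: dY/dX = 15·e^39, Y = 15·e^39

Elasticity = (15·e^39) · (39 / (15·e^39)) = 39

Interpretation: for a small percentage change in X, the percentage change in Y is approximately 39.00 times as large.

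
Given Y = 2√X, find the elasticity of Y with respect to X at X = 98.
Elasticity = 1/2

Elasticity = (dY/dX) · (X/Y)

dY/dX = 1/√X
At X = 98: dY/dX = √2/14, Y = 14·√2

Elasticity = (√2/14) · (98 / (14·√2)) = 1/2

Interpretation: for a small percentage change in X, the percentage change in Y is approximately 0.50 times as large.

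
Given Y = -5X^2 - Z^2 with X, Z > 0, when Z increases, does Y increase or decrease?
Y decreases

Taking the partial derivative:
∂Y/∂Z = -2Z

∂Y/∂Z = -2Z < 0 (assuming positive values)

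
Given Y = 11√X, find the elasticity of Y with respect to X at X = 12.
Elasticity = 1/2

Elasticity = (dY/dX) · (X/Y)

dY/dX = 11/(2·√X)
At X = 12: dY/dX = 11·√3/12, Y = 22·√3

Elasticity = (11·√3/12) · (12 / (22·√3)) = 1/2

Interpretation: for a small percentage change in X, the percentage change in Y is approximately 0.50 times as large.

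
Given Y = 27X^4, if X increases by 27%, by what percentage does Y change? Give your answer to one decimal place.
160.1%

For Y = 27X^4:
If X → X(1 + 0.27)
Then Y → Y · (1 + 0.27)^4
     ≈ Y · 2.6014

Percentage change = ((1 + 0.27)^4 − 1) × 100% ≈ 160.1%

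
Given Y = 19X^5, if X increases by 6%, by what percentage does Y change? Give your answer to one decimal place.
33.8%

For Y = 19X^5:
If X → X(1 + 0.06)
Then Y → Y · (1 + 0.06)^5
     ≈ Y · 1.3382

Percentage change = ((1 + 0.06)^5 − 1) × 100% ≈ 33.8%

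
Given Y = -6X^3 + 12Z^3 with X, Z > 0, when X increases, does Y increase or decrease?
Y decreases

Taking the partial derivative:
∂Y/∂X = -18X^2

∂Y/∂X = -18X^2 < 0 (assuming positive values)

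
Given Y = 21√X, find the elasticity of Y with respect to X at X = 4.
Elasticity = 1/2

Elasticity = (dY/dX) · (X/Y)

dY/dX = 21/(2·√X)
At X = 4: dY/dX = 21/4, Y = 42

Elasticity = (21/4) · (4 / 42) = 1/2

Interpretation: for a small percentage change in X, the percentage change in Y is approximately 0.50 times as large.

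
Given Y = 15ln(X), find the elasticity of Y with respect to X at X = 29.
Elasticity = 1/ln(29) ≈ 0.2970

Elasticity = (dY/dX) · (X/Y)

dY/dX = 15/X
At X = 29: dY/dX = 15/29, Y = 15·ln(29)

Elasticity = (15/29) · (29 / (15·ln(29))) = 1/ln(29) ≈ 0.2970

Interpretation: for a small percentage change in X, the percentage change in Y is approximately 0.30 times as large.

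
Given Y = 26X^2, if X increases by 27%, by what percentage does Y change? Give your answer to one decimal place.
61.3%

For Y = 26X^2:
If X → X(1 + 0.27)
Then Y → Y · (1 + 0.27)^2
     = Y · 1.6129

Percentage change = ((1 + 0.27)^2 − 1) × 100% ≈ 61.3%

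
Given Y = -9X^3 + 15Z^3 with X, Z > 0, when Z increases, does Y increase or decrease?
Y increases

Taking the partial derivative:
∂Y/∂Z = 45Z^2

∂Y/∂Z = 45Z^2 > 0 (assuming positive values)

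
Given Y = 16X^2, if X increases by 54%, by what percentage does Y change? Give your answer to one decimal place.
137.2%

For Y = 16X^2:
If X → X(1 + 0.54)
Then Y → Y · (1 + 0.54)^2
     = Y · 2.3716

Percentage change = ((1 + 0.54)^2 − 1) × 100% ≈ 137.2%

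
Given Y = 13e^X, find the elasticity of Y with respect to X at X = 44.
Elasticity = 44

Elasticity = (dY/dX) · (X/Y)

dY/dX = 13·e^X
At X = 44: dY/dX = 13·e^44, Y = 13·e^44

Elasticity = (13·e^44) · (44 / (13·e^44)) = 44

Interpretation: for a small percentage change in X, the percentage change in Y is approximately 44.00 times as large.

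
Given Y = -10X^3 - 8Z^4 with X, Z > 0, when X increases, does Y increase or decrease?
Y decreases

Taking the partial derivative:
∂Y/∂X = -30X^2

∂Y/∂X = -30X^2 < 0 (assuming positive values)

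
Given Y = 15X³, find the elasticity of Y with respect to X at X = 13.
Elasticity = 3

Elasticity = (dY/dX) · (X/Y)

dY/dX = 45·X²
At X = 13: dY/dX = 7605, Y = 32955

Elasticity = 7605 · (13 / 32955) = 3

Interpretation: for a small percentage change in X, the percentage change in Y is approximately 3.00 times as large.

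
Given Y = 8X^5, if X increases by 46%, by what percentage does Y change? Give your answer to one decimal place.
563.4%

For Y = 8X^5:
If X → X(1 + 0.46)
Then Y → Y · (1 + 0.46)^5
     ≈ Y · 6.6338

Percentage change = ((1 + 0.46)^5 − 1) × 100% ≈ 563.4%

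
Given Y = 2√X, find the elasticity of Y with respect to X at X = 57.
Elasticity = 1/2

Elasticity = (dY/dX) · (X/Y)

dY/dX = 1/√X
At X = 57: dY/dX = √57/57, Y = 2·√57

Elasticity = (√57/57) · (57 / (2·√57)) = 1/2

Interpretation: for a small percentage change in X, the percentage change in Y is approximately 0.50 times as large.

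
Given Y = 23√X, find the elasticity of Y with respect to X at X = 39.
Elasticity = 1/2

Elasticity = (dY/dX) · (X/Y)

dY/dX = 23/(2·√X)
At X = 39: dY/dX = 23·√39/78, Y = 23·√39

Elasticity = (23·√39/78) · (39 / (23·√39)) = 1/2

Interpretation: for a small percentage change in X, the percentage change in Y is approximately 0.50 times as large.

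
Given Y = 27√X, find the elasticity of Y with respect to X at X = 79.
Elasticity = 1/2

Elasticity = (dY/dX) · (X/Y)

dY/dX = 27/(2·√X)
At X = 79: dY/dX = 27·√79/158, Y = 27·√79

Elasticity = (27·√79/158) · (79 / (27·√79)) = 1/2

Interpretation: for a small percentage change in X, the percentage change in Y is approximately 0.50 times as large.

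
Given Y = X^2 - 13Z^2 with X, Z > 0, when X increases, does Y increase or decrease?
Y increases

Taking the partial derivative:
∂Y/∂X = 2X

∂Y/∂X = 2X > 0 (assuming positive values)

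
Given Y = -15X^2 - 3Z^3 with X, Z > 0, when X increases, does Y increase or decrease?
Y decreases

Taking the partial derivative:
∂Y/∂X = -30X

∂Y/∂X = -30X < 0 (assuming positive values)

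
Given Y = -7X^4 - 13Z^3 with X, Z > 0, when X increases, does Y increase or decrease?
Y decreases

Taking the partial derivative:
∂Y/∂X = -28X^3

∂Y/∂X = -28X^3 < 0 (assuming positive values)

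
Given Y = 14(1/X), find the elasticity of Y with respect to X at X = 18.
Elasticity = -1

Elasticity = (dY/dX) · (X/Y)

dY/dX = -14/X²
At X = 18: dY/dX = -7/162, Y = 7/9

Elasticity = (-7/162) · (18 / (7/9)) = -1

Interpretation: for a small percentage change in X, the percentage change in Y is approximately -1.00 times as large.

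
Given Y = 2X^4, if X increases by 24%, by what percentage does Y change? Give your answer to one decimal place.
136.4%

For Y = 2X^4:
If X → X(1 + 0.24)
Then Y → Y · (1 + 0.24)^4
     ≈ Y · 2.3642

Percentage change = ((1 + 0.24)^4 − 1) × 100% ≈ 136.4%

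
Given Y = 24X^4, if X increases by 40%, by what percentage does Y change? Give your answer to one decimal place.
284.2%

For Y = 24X^4:
If X → X(1 + 0.4)
Then Y → Y · (1 + 0.4)^4
     = Y · 3.8416

Percentage change = ((1 + 0.4)^4 − 1) × 100% ≈ 284.2%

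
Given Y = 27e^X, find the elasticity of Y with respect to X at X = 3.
Elasticity = 3

Elasticity = (dY/dX) · (X/Y)

dY/dX = 27·e^X
At X = 3: dY/dX = 27·e^3, Y = 27·e^3

Elasticity = (27·e^3) · (3 / (27·e^3)) = 3

Interpretation: for a small percentage change in X, the percentage change in Y is approximately 3.00 times as large.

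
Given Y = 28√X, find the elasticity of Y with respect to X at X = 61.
Elasticity = 1/2

Elasticity = (dY/dX) · (X/Y)

dY/dX = 14/√X
At X = 61: dY/dX = 14·√61/61, Y = 28·√61

Elasticity = (14·√61/61) · (61 / (28·√61)) = 1/2

Interpretation: for a small percentage change in X, the percentage change in Y is approximately 0.50 times as large.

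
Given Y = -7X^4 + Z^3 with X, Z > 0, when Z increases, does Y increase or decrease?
Y increases

Taking the partial derivative:
∂Y/∂Z = 3Z^2

∂Y/∂Z = 3Z^2 > 0 (assuming positive values)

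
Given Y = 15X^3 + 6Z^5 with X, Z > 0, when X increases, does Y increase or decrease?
Y increases

Taking the partial derivative:
∂Y/∂X = 45X^2

∂Y/∂X = 45X^2 > 0 (assuming positive values)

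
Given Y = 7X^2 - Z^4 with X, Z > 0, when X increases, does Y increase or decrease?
Y increases

Taking the partial derivative:
∂Y/∂X = 14X

∂Y/∂X = 14X > 0 (assuming positive values)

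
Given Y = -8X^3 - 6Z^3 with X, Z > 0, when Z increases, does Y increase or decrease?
Y decreases

Taking the partial derivative:
∂Y/∂Z = -18Z^2

∂Y/∂Z = -18Z^2 < 0 (assuming positive values)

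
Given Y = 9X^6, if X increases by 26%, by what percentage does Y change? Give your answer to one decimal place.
300.2%

For Y = 9X^6:
If X → X(1 + 0.26)
Then Y → Y · (1 + 0.26)^6
     ≈ Y · 4.0015

Percentage change = ((1 + 0.26)^6 − 1) × 100% ≈ 300.2%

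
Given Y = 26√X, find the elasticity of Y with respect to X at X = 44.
Elasticity = 1/2

Elasticity = (dY/dX) · (X/Y)

dY/dX = 13/√X
At X = 44: dY/dX = 13·√11/22, Y = 52·√11

Elasticity = (13·√11/22) · (44 / (52·√11)) = 1/2

Interpretation: for a small percentage change in X, the percentage change in Y is approximately 0.50 times as large.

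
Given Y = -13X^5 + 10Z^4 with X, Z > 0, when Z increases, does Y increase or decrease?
Y increases

Taking the partial derivative:
∂Y/∂Z = 40Z^3

∂Y/∂Z = 40Z^3 > 0 (assuming positive values)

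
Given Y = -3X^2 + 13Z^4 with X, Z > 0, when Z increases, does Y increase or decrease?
Y increases

Taking the partial derivative:
∂Y/∂Z = 52Z^3

∂Y/∂Z = 52Z^3 > 0 (assuming positive values)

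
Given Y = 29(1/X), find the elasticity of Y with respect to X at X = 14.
Elasticity = -1

Elasticity = (dY/dX) · (X/Y)

dY/dX = -29/X²
At X = 14: dY/dX = -29/196, Y = 29/14

Elasticity = (-29/196) · (14 / (29/14)) = -1

Interpretation: for a small percentage change in X, the percentage change in Y is approximately -1.00 times as large.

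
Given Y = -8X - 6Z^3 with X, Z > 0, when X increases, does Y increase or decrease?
Y decreases

Taking the partial derivative:
∂Y/∂X = -8

∂Y/∂X = -8 < 0 (assuming positive values)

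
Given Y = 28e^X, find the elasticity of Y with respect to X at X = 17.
Elasticity = 17

Elasticity = (dY/dX) · (X/Y)

dY/dX = 28·e^X
At X = 17: dY/dX = 28·e^17, Y = 28·e^17

Elasticity = (28·e^17) · (17 / (28·e^17)) = 17

Interpretation: for a small percentage change in X, the percentage change in Y is approximately 17.00 times as large.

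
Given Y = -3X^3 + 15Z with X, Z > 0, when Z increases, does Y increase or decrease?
Y increases

Taking the partial derivative:
∂Y/∂Z = 15

∂Y/∂Z = 15 > 0 (assuming positive values)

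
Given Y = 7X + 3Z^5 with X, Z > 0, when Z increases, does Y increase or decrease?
Y increases

Taking the partial derivative:
∂Y/∂Z = 15Z^4

∂Y/∂Z = 15Z^4 > 0 (assuming positive values)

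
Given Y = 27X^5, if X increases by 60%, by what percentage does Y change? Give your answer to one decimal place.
948.6%

For Y = 27X^5:
If X → X(1 + 0.6)
Then Y → Y · (1 + 0.6)^5
     ≈ Y · 10.4858

Percentage change = ((1 + 0.6)^5 − 1) × 100% ≈ 948.6%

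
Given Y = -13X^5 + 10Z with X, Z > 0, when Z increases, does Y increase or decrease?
Y increases

Taking the partial derivative:
∂Y/∂Z = 10

∂Y/∂Z = 10 > 0 (assuming positive values)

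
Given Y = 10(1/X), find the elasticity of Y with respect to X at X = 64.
Elasticity = -1

Elasticity = (dY/dX) · (X/Y)

dY/dX = -10/X²
At X = 64: dY/dX = -5/2048, Y = 5/32

Elasticity = (-5/2048) · (64 / (5/32)) = -1

Interpretation: for a small percentage change in X, the percentage change in Y is approximately -1.00 times as large.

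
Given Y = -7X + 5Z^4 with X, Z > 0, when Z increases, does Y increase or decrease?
Y increases

Taking the partial derivative:
∂Y/∂Z = 20Z^3

∂Y/∂Z = 20Z^3 > 0 (assuming positive values)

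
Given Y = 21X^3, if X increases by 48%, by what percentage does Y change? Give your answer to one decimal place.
224.2%

For Y = 21X^3:
If X → X(1 + 0.48)
Then Y → Y · (1 + 0.48)^3
     ≈ Y · 3.2418

Percentage change = ((1 + 0.48)^3 − 1) × 100% ≈ 224.2%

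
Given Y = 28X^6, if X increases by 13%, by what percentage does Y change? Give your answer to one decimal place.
108.2%

For Y = 28X^6:
If X → X(1 + 0.13)
Then Y → Y · (1 + 0.13)^6
     ≈ Y · 2.0820

Percentage change = ((1 + 0.13)^6 − 1) × 100% ≈ 108.2%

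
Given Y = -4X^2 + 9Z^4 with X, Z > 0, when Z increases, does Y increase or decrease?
Y increases

Taking the partial derivative:
∂Y/∂Z = 36Z^3

∂Y/∂Z = 36Z^3 > 0 (assuming positive values)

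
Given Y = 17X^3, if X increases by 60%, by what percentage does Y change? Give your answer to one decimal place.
309.6%

For Y = 17X^3:
If X → X(1 + 0.6)
Then Y → Y · (1 + 0.6)^3
     = Y · 4.0960

Percentage change = ((1 + 0.6)^3 − 1) × 100% = 309.6%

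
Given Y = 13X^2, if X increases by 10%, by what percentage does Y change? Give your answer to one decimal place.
21.0%

For Y = 13X^2:
If X → X(1 + 0.1)
Then Y → Y · (1 + 0.1)^2
     = Y · 1.2100

Percentage change = ((1 + 0.1)^2 − 1) × 100% = 21.0%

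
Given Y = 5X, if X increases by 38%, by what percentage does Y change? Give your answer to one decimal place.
38.0%

For Y = 5X:
If X → X(1 + 0.38)
Then Y → Y · (1 + 0.38)^1
     = Y · 1.3800

Percentage change = ((1 + 0.38)^1 − 1) × 100% = 38.0%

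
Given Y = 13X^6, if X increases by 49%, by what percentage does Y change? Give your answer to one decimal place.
994.3%

For Y = 13X^6:
If X → X(1 + 0.49)
Then Y → Y · (1 + 0.49)^6
     ≈ Y · 10.9425

Percentage change = ((1 + 0.49)^6 − 1) × 100% ≈ 994.3%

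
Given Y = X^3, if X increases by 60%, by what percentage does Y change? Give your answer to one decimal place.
309.6%

For Y = X^3:
If X → X(1 + 0.6)
Then Y → Y · (1 + 0.6)^3
     = Y · 4.0960

Percentage change = ((1 + 0.6)^3 − 1) × 100% = 309.6%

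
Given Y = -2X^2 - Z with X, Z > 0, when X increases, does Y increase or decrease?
Y decreases

Taking the partial derivative:
∂Y/∂X = -4X

∂Y/∂X = -4X < 0 (assuming positive values)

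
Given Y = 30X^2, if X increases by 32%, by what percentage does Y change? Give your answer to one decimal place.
74.2%

For Y = 30X^2:
If X → X(1 + 0.32)
Then Y → Y · (1 + 0.32)^2
     = Y · 1.7424

Percentage change = ((1 + 0.32)^2 − 1) × 100% ≈ 74.2%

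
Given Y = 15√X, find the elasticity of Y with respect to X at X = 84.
Elasticity = 1/2

Elasticity = (dY/dX) · (X/Y)

dY/dX = 15/(2·√X)
At X = 84: dY/dX = 5·√21/28, Y = 30·√21

Elasticity = (5·√21/28) · (84 / (30·√21)) = 1/2

Interpretation: for a small percentage change in X, the percentage change in Y is approximately 0.50 times as large.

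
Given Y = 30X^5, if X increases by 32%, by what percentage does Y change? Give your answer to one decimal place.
300.7%

For Y = 30X^5:
If X → X(1 + 0.32)
Then Y → Y · (1 + 0.32)^5
     ≈ Y · 4.0075

Percentage change = ((1 + 0.32)^5 − 1) × 100% ≈ 300.7%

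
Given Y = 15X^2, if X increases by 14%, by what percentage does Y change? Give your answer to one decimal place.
30.0%

For Y = 15X^2:
If X → X(1 + 0.14)
Then Y → Y · (1 + 0.14)^2
     = Y · 1.2996

Percentage change = ((1 + 0.14)^2 − 1) × 100% ≈ 30.0%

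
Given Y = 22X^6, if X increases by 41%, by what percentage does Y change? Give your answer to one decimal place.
685.8%

For Y = 22X^6:
If X → X(1 + 0.41)
Then Y → Y · (1 + 0.41)^6
     ≈ Y · 7.8580

Percentage change = ((1 + 0.41)^6 − 1) × 100% ≈ 685.8%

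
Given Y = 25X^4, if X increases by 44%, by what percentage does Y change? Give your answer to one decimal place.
330.0%

For Y = 25X^4:
If X → X(1 + 0.44)
Then Y → Y · (1 + 0.44)^4
     ≈ Y · 4.2998

Percentage change = ((1 + 0.44)^4 − 1) × 100% ≈ 330.0%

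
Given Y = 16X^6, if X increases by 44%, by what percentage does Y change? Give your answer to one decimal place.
791.6%

For Y = 16X^6:
If X → X(1 + 0.44)
Then Y → Y · (1 + 0.44)^6
     ≈ Y · 8.9161

Percentage change = ((1 + 0.44)^6 − 1) × 100% ≈ 791.6%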